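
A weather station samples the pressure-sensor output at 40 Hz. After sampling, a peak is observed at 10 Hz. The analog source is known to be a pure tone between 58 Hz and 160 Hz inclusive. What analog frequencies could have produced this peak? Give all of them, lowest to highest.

70 Hz, 90 Hz, 110 Hz, 130 Hz, 150 Hz

Frequencies that alias to 10 Hz are k·fs ± 10 Hz for integer k ≥ 0.
k=0: 10 Hz.
k=1: 30 Hz, 50 Hz.
k=2: 70 Hz, 90 Hz.
k=3: 110 Hz, 130 Hz.
k=4: 150 Hz, 170 Hz.
k=5: 190 Hz, 210 Hz.
Within [58 Hz, 160 Hz]: 70 Hz, 90 Hz, 110 Hz, 130 Hz, 150 Hz.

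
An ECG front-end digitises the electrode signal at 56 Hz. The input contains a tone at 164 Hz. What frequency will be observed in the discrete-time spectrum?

164 Hz mod fs = 52 Hz.
52 Hz > fs/2 = 28 Hz, folds to fs − 52 Hz = 4 Hz.

4 Hz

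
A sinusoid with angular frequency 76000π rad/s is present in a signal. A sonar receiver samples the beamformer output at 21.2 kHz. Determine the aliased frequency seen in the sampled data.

4.4 kHz

ω = 76000π rad/s → f = ω/(2π) = 38000 Hz = 38 kHz.
38 kHz mod fs = 16.8 kHz.
16.8 kHz > fs/2 = 10.6 kHz, folds to fs − 16.8 kHz = 4.4 kHz.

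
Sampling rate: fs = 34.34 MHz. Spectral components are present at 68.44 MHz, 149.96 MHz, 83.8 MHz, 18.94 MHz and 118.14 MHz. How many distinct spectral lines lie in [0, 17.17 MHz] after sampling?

4

fs/2 = 17.17 MHz.
68.44 MHz mod fs = 34.1 MHz.
34.1 MHz > fs/2 = 17.17 MHz, folds to fs − 34.1 MHz = 0.24 MHz.
149.96 MHz mod fs = 12.6 MHz.
12.6 MHz ≤ fs/2 = 17.17 MHz, appears at 12.6 MHz.
83.8 MHz mod fs = 15.12 MHz.
15.12 MHz ≤ fs/2 = 17.17 MHz, appears at 15.12 MHz.
18.94 MHz > fs/2 = 17.17 MHz, folds to fs − 18.94 MHz = 15.4 MHz.
118.14 MHz mod fs = 15.12 MHz.
15.12 MHz ≤ fs/2 = 17.17 MHz, appears at 15.12 MHz.
Distinct values: {0.24 MHz, 12.6 MHz, 15.12 MHz, 15.4 MHz} → 4.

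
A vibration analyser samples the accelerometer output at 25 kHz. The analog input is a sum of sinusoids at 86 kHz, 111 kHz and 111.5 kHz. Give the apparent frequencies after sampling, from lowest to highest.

11 kHz, 11.5 kHz

fs/2 = 12.5 kHz.
86 kHz mod fs = 11 kHz.
11 kHz ≤ fs/2 = 12.5 kHz, appears at 11 kHz.
111 kHz mod fs = 11 kHz.
11 kHz ≤ fs/2 = 12.5 kHz, appears at 11 kHz.
111.5 kHz mod fs = 11.5 kHz.
11.5 kHz ≤ fs/2 = 12.5 kHz, appears at 11.5 kHz.
Distinct values: {11 kHz, 11.5 kHz}.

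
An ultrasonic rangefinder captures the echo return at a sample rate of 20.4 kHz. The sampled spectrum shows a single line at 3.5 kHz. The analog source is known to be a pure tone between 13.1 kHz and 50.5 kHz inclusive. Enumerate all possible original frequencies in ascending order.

16.9 kHz, 23.9 kHz, 37.3 kHz, 44.3 kHz

Frequencies that alias to 3.5 kHz are k·fs ± 3.5 kHz for integer k ≥ 0.
k=0: 3.5 kHz.
k=1: 16.9 kHz, 23.9 kHz.
k=2: 37.3 kHz, 44.3 kHz.
k=3: 57.7 kHz, 64.7 kHz.
Within [13.1 kHz, 50.5 kHz]: 16.9 kHz, 23.9 kHz, 37.3 kHz, 44.3 kHz.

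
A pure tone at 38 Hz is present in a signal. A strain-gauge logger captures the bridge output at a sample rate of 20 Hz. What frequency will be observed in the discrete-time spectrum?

38 Hz mod fs = 18 Hz.
18 Hz > fs/2 = 10 Hz, folds to fs − 18 Hz = 2 Hz.

2 Hz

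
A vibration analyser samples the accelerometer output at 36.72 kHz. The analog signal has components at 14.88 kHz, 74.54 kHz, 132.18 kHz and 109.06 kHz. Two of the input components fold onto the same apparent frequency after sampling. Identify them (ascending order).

74.54 kHz, 109.06 kHz

fs/2 = 18.36 kHz.
14.88 kHz ≤ fs/2 = 18.36 kHz, passes unchanged.
74.54 kHz mod fs = 1.1 kHz.
1.1 kHz ≤ fs/2 = 18.36 kHz, appears at 1.1 kHz.
132.18 kHz mod fs = 22.02 kHz.
22.02 kHz > fs/2 = 18.36 kHz, folds to fs − 22.02 kHz = 14.7 kHz.
109.06 kHz mod fs = 35.62 kHz.
35.62 kHz > fs/2 = 18.36 kHz, folds to fs − 35.62 kHz = 1.1 kHz.
74.54 kHz and 109.06 kHz both map to 1.1 kHz.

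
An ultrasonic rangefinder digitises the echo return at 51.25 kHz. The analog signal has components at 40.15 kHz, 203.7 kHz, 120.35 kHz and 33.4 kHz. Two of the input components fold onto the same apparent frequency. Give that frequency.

fs/2 = 25.625 kHz.
40.15 kHz > fs/2 = 25.625 kHz, folds to fs − 40.15 kHz = 11.1 kHz.
203.7 kHz mod fs = 49.95 kHz.
49.95 kHz > fs/2 = 25.625 kHz, folds to fs − 49.95 kHz = 1.3 kHz.
120.35 kHz mod fs = 17.85 kHz.
17.85 kHz ≤ fs/2 = 25.625 kHz, appears at 17.85 kHz.
33.4 kHz > fs/2 = 25.625 kHz, folds to fs − 33.4 kHz = 17.85 kHz.
33.4 kHz and 120.35 kHz both map to 17.85 kHz.

17.85 kHz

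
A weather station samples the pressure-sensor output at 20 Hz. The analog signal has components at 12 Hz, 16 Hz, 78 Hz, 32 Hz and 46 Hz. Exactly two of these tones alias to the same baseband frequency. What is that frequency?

fs/2 = 10 Hz.
12 Hz > fs/2 = 10 Hz, folds to fs − 12 Hz = 8 Hz.
16 Hz > fs/2 = 10 Hz, folds to fs − 16 Hz = 4 Hz.
78 Hz mod fs = 18 Hz.
18 Hz > fs/2 = 10 Hz, folds to fs − 18 Hz = 2 Hz.
32 Hz mod fs = 12 Hz.
12 Hz > fs/2 = 10 Hz, folds to fs − 12 Hz = 8 Hz.
46 Hz mod fs = 6 Hz.
6 Hz ≤ fs/2 = 10 Hz, appears at 6 Hz.
12 Hz and 32 Hz both map to 8 Hz.

8 Hz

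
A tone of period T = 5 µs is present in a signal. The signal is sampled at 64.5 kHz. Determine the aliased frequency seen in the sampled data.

6.5 kHz

T = 5 µs → f = 1/T = 200 kHz.
200 kHz mod fs = 6.5 kHz.
6.5 kHz ≤ fs/2 = 32.25 kHz, appears at 6.5 kHz.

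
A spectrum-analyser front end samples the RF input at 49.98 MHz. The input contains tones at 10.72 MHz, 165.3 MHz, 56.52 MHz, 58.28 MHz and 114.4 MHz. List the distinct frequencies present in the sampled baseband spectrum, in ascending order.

fs/2 = 24.99 MHz.
10.72 MHz ≤ fs/2 = 24.99 MHz, passes unchanged.
165.3 MHz mod fs = 15.36 MHz.
15.36 MHz ≤ fs/2 = 24.99 MHz, appears at 15.36 MHz.
56.52 MHz mod fs = 6.54 MHz.
6.54 MHz ≤ fs/2 = 24.99 MHz, appears at 6.54 MHz.
58.28 MHz mod fs = 8.3 MHz.
8.3 MHz ≤ fs/2 = 24.99 MHz, appears at 8.3 MHz.
114.4 MHz mod fs = 14.44 MHz.
14.44 MHz ≤ fs/2 = 24.99 MHz, appears at 14.44 MHz.
Distinct values: {6.54 MHz, 8.3 MHz, 10.72 MHz, 14.44 MHz, 15.36 MHz}.

6.54 MHz, 8.3 MHz, 10.72 MHz, 14.44 MHz, 15.36 MHz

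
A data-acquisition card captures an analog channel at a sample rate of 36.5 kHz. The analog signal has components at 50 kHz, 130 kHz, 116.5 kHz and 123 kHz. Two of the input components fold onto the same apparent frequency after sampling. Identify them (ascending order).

fs/2 = 18.25 kHz.
50 kHz mod fs = 13.5 kHz.
13.5 kHz ≤ fs/2 = 18.25 kHz, appears at 13.5 kHz.
130 kHz mod fs = 20.5 kHz.
20.5 kHz > fs/2 = 18.25 kHz, folds to fs − 20.5 kHz = 16 kHz.
116.5 kHz mod fs = 7 kHz.
7 kHz ≤ fs/2 = 18.25 kHz, appears at 7 kHz.
123 kHz mod fs = 13.5 kHz.
13.5 kHz ≤ fs/2 = 18.25 kHz, appears at 13.5 kHz.
50 kHz and 123 kHz both map to 13.5 kHz.

50 kHz, 123 kHz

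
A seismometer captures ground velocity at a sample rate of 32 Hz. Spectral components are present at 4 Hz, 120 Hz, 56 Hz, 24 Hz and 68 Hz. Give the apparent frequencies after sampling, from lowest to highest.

4 Hz, 8 Hz

fs/2 = 16 Hz.
4 Hz ≤ fs/2 = 16 Hz, passes unchanged.
120 Hz mod fs = 24 Hz.
24 Hz > fs/2 = 16 Hz, folds to fs − 24 Hz = 8 Hz.
56 Hz mod fs = 24 Hz.
24 Hz > fs/2 = 16 Hz, folds to fs − 24 Hz = 8 Hz.
24 Hz > fs/2 = 16 Hz, folds to fs − 24 Hz = 8 Hz.
68 Hz mod fs = 4 Hz.
4 Hz ≤ fs/2 = 16 Hz, appears at 4 Hz.
Distinct values: {4 Hz, 8 Hz}.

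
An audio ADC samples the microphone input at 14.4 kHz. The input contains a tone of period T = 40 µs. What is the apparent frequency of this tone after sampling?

T = 40 µs → f = 1/T = 25 kHz.
25 kHz mod fs = 10.6 kHz.
10.6 kHz > fs/2 = 7.2 kHz, folds to fs − 10.6 kHz = 3.8 kHz.

3.8 kHz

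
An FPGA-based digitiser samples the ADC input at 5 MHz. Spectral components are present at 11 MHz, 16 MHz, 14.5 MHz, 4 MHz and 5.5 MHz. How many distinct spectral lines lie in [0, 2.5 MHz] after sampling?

2

fs/2 = 2.5 MHz.
11 MHz mod fs = 1 MHz.
1 MHz ≤ fs/2 = 2.5 MHz, appears at 1 MHz.
16 MHz mod fs = 1 MHz.
1 MHz ≤ fs/2 = 2.5 MHz, appears at 1 MHz.
14.5 MHz mod fs = 4.5 MHz.
4.5 MHz > fs/2 = 2.5 MHz, folds to fs − 4.5 MHz = 0.5 MHz.
4 MHz > fs/2 = 2.5 MHz, folds to fs − 4 MHz = 1 MHz.
5.5 MHz mod fs = 0.5 MHz.
0.5 MHz ≤ fs/2 = 2.5 MHz, appears at 0.5 MHz.
Distinct values: {0.5 MHz, 1 MHz} → 2.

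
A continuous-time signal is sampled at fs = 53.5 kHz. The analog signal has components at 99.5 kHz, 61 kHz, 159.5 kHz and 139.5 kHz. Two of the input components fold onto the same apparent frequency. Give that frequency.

fs/2 = 26.75 kHz.
99.5 kHz mod fs = 46 kHz.
46 kHz > fs/2 = 26.75 kHz, folds to fs − 46 kHz = 7.5 kHz.
61 kHz mod fs = 7.5 kHz.
7.5 kHz ≤ fs/2 = 26.75 kHz, appears at 7.5 kHz.
159.5 kHz mod fs = 52.5 kHz.
52.5 kHz > fs/2 = 26.75 kHz, folds to fs − 52.5 kHz = 1 kHz.
139.5 kHz mod fs = 32.5 kHz.
32.5 kHz > fs/2 = 26.75 kHz, folds to fs − 32.5 kHz = 21 kHz.
61 kHz and 99.5 kHz both map to 7.5 kHz.

7.5 kHz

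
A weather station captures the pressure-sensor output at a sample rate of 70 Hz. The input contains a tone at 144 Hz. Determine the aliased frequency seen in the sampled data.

4 Hz

144 Hz mod fs = 4 Hz.
4 Hz ≤ fs/2 = 35 Hz, appears at 4 Hz.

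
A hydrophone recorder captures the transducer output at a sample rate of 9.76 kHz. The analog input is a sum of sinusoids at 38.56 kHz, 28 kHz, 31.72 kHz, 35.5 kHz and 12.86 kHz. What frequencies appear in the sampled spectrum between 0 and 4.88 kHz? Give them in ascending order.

0.48 kHz, 1.28 kHz, 2.44 kHz, 3.1 kHz, 3.54 kHz

fs/2 = 4.88 kHz.
38.56 kHz mod fs = 9.28 kHz.
9.28 kHz > fs/2 = 4.88 kHz, folds to fs − 9.28 kHz = 0.48 kHz.
28 kHz mod fs = 8.48 kHz.
8.48 kHz > fs/2 = 4.88 kHz, folds to fs − 8.48 kHz = 1.28 kHz.
31.72 kHz mod fs = 2.44 kHz.
2.44 kHz ≤ fs/2 = 4.88 kHz, appears at 2.44 kHz.
35.5 kHz mod fs = 6.22 kHz.
6.22 kHz > fs/2 = 4.88 kHz, folds to fs − 6.22 kHz = 3.54 kHz.
12.86 kHz mod fs = 3.1 kHz.
3.1 kHz ≤ fs/2 = 4.88 kHz, appears at 3.1 kHz.
Distinct values: {0.48 kHz, 1.28 kHz, 2.44 kHz, 3.1 kHz, 3.54 kHz}.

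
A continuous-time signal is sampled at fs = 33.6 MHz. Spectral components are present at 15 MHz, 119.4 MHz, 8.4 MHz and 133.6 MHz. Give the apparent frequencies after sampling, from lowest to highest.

0.8 MHz, 8.4 MHz, 15 MHz

fs/2 = 16.8 MHz.
15 MHz ≤ fs/2 = 16.8 MHz, passes unchanged.
119.4 MHz mod fs = 18.6 MHz.
18.6 MHz > fs/2 = 16.8 MHz, folds to fs − 18.6 MHz = 15 MHz.
8.4 MHz ≤ fs/2 = 16.8 MHz, passes unchanged.
133.6 MHz mod fs = 32.8 MHz.
32.8 MHz > fs/2 = 16.8 MHz, folds to fs − 32.8 MHz = 0.8 MHz.
Distinct values: {0.8 MHz, 8.4 MHz, 15 MHz}.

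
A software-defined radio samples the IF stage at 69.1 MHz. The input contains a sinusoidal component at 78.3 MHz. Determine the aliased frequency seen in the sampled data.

9.2 MHz

78.3 MHz mod fs = 9.2 MHz.
9.2 MHz ≤ fs/2 = 34.55 MHz, appears at 9.2 MHz.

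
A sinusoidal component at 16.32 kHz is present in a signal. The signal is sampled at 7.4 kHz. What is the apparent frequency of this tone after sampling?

16.32 kHz mod fs = 1.52 kHz.
1.52 kHz ≤ fs/2 = 3.7 kHz, appears at 1.52 kHz.

1.52 kHz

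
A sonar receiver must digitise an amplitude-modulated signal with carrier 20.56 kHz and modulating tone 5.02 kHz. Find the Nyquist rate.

51.16 kHz

AM sidebands sit at fc ± fm = 15.54 kHz and 25.58 kHz.
Highest-frequency component: 25.58 kHz.
Nyquist rate = 2 × 25.58 kHz = 51.16 kHz.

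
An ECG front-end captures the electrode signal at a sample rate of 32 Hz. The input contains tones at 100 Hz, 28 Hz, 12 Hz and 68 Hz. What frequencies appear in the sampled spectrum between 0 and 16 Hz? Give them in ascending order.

4 Hz, 12 Hz

fs/2 = 16 Hz.
100 Hz mod fs = 4 Hz.
4 Hz ≤ fs/2 = 16 Hz, appears at 4 Hz.
28 Hz > fs/2 = 16 Hz, folds to fs − 28 Hz = 4 Hz.
12 Hz ≤ fs/2 = 16 Hz, passes unchanged.
68 Hz mod fs = 4 Hz.
4 Hz ≤ fs/2 = 16 Hz, appears at 4 Hz.
Distinct values: {4 Hz, 12 Hz}.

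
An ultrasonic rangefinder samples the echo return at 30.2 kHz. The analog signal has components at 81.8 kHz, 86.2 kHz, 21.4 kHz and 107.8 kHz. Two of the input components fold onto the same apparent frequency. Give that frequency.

8.8 kHz

fs/2 = 15.1 kHz.
81.8 kHz mod fs = 21.4 kHz.
21.4 kHz > fs/2 = 15.1 kHz, folds to fs − 21.4 kHz = 8.8 kHz.
86.2 kHz mod fs = 25.8 kHz.
25.8 kHz > fs/2 = 15.1 kHz, folds to fs − 25.8 kHz = 4.4 kHz.
21.4 kHz > fs/2 = 15.1 kHz, folds to fs − 21.4 kHz = 8.8 kHz.
107.8 kHz mod fs = 17.2 kHz.
17.2 kHz > fs/2 = 15.1 kHz, folds to fs − 17.2 kHz = 13 kHz.
21.4 kHz and 81.8 kHz both map to 8.8 kHz.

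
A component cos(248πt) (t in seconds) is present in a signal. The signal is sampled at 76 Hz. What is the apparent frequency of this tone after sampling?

28 Hz

ω = 248π rad/s → f = ω/(2π) = 124 Hz.
124 Hz mod fs = 48 Hz.
48 Hz > fs/2 = 38 Hz, folds to fs − 48 Hz = 28 Hz.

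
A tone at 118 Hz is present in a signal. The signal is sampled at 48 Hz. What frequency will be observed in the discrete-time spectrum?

118 Hz mod fs = 22 Hz.
22 Hz ≤ fs/2 = 24 Hz, appears at 22 Hz.

22 Hz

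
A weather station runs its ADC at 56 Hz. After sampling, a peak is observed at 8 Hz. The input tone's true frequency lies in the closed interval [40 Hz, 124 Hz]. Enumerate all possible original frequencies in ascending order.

Frequencies that alias to 8 Hz are k·fs ± 8 Hz for integer k ≥ 0.
k=0: 8 Hz.
k=1: 48 Hz, 64 Hz.
k=2: 104 Hz, 120 Hz.
k=3: 160 Hz, 176 Hz.
Within [40 Hz, 124 Hz]: 48 Hz, 64 Hz, 104 Hz, 120 Hz.

48 Hz, 64 Hz, 104 Hz, 120 Hz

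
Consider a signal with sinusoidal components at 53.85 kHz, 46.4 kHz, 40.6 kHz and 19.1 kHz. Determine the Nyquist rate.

Highest-frequency component: 53.85 kHz.
Nyquist rate = 2 × 53.85 kHz = 107.7 kHz.

107.7 kHz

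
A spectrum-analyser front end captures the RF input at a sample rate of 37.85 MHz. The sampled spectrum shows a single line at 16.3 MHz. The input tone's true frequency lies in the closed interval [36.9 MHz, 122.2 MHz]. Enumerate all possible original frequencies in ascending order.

54.15 MHz, 59.4 MHz, 92 MHz, 97.25 MHz

Frequencies that alias to 16.3 MHz are k·fs ± 16.3 MHz for integer k ≥ 0.
k=0: 16.3 MHz.
k=1: 21.55 MHz, 54.15 MHz.
k=2: 59.4 MHz, 92 MHz.
k=3: 97.25 MHz, 129.85 MHz.
k=4: 135.1 MHz, 167.7 MHz.
Within [36.9 MHz, 122.2 MHz]: 54.15 MHz, 59.4 MHz, 92 MHz, 97.25 MHz.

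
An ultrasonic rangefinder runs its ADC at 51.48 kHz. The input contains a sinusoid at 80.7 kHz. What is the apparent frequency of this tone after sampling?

80.7 kHz mod fs = 29.22 kHz.
29.22 kHz > fs/2 = 25.74 kHz, folds to fs − 29.22 kHz = 22.26 kHz.

22.26 kHz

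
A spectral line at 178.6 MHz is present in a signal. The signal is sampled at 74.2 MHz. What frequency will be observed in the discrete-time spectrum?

178.6 MHz mod fs = 30.2 MHz.
30.2 MHz ≤ fs/2 = 37.1 MHz, appears at 30.2 MHz.

30.2 MHz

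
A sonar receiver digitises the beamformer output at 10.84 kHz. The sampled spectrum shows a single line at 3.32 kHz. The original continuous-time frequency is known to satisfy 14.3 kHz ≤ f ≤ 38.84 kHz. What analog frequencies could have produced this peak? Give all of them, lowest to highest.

18.36 kHz, 25 kHz, 29.2 kHz, 35.84 kHz

Frequencies that alias to 3.32 kHz are k·fs ± 3.32 kHz for integer k ≥ 0.
k=0: 3.32 kHz.
k=1: 7.52 kHz, 14.16 kHz.
k=2: 18.36 kHz, 25 kHz.
k=3: 29.2 kHz, 35.84 kHz.
k=4: 40.04 kHz, 46.68 kHz.
Within [14.3 kHz, 38.84 kHz]: 18.36 kHz, 25 kHz, 29.2 kHz, 35.84 kHz.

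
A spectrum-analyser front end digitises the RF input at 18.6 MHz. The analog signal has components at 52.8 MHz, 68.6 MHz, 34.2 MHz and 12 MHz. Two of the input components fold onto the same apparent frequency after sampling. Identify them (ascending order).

34.2 MHz, 52.8 MHz

fs/2 = 9.3 MHz.
52.8 MHz mod fs = 15.6 MHz.
15.6 MHz > fs/2 = 9.3 MHz, folds to fs − 15.6 MHz = 3 MHz.
68.6 MHz mod fs = 12.8 MHz.
12.8 MHz > fs/2 = 9.3 MHz, folds to fs − 12.8 MHz = 5.8 MHz.
34.2 MHz mod fs = 15.6 MHz.
15.6 MHz > fs/2 = 9.3 MHz, folds to fs − 15.6 MHz = 3 MHz.
12 MHz > fs/2 = 9.3 MHz, folds to fs − 12 MHz = 6.6 MHz.
34.2 MHz and 52.8 MHz both map to 3 MHz.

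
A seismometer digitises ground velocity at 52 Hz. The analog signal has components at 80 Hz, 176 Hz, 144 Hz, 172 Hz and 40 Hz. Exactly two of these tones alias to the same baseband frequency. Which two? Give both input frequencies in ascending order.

fs/2 = 26 Hz.
80 Hz mod fs = 28 Hz.
28 Hz > fs/2 = 26 Hz, folds to fs − 28 Hz = 24 Hz.
176 Hz mod fs = 20 Hz.
20 Hz ≤ fs/2 = 26 Hz, appears at 20 Hz.
144 Hz mod fs = 40 Hz.
40 Hz > fs/2 = 26 Hz, folds to fs − 40 Hz = 12 Hz.
172 Hz mod fs = 16 Hz.
16 Hz ≤ fs/2 = 26 Hz, appears at 16 Hz.
40 Hz > fs/2 = 26 Hz, folds to fs − 40 Hz = 12 Hz.
40 Hz and 144 Hz both map to 12 Hz.

40 Hz, 144 Hz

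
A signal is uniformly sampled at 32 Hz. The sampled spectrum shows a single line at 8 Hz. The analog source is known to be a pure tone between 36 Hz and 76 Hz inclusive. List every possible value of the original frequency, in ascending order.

Frequencies that alias to 8 Hz are k·fs ± 8 Hz for integer k ≥ 0.
k=0: 8 Hz.
k=1: 24 Hz, 40 Hz.
k=2: 56 Hz, 72 Hz.
k=3: 88 Hz, 104 Hz.
Within [36 Hz, 76 Hz]: 40 Hz, 56 Hz, 72 Hz.

40 Hz, 56 Hz, 72 Hz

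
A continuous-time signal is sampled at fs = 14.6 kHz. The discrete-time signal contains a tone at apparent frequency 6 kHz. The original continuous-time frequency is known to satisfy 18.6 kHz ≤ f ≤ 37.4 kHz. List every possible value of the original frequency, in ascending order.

Frequencies that alias to 6 kHz are k·fs ± 6 kHz for integer k ≥ 0.
k=0: 6 kHz.
k=1: 8.6 kHz, 20.6 kHz.
k=2: 23.2 kHz, 35.2 kHz.
k=3: 37.8 kHz, 49.8 kHz.
Within [18.6 kHz, 37.4 kHz]: 20.6 kHz, 23.2 kHz, 35.2 kHz.

20.6 kHz, 23.2 kHz, 35.2 kHz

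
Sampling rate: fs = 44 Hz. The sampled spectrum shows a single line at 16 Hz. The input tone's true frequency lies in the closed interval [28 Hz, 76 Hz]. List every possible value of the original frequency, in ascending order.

Frequencies that alias to 16 Hz are k·fs ± 16 Hz for integer k ≥ 0.
k=0: 16 Hz.
k=1: 28 Hz, 60 Hz.
k=2: 72 Hz, 104 Hz.
k=3: 116 Hz, 148 Hz.
Within [28 Hz, 76 Hz]: 28 Hz, 60 Hz, 72 Hz.

28 Hz, 60 Hz, 72 Hz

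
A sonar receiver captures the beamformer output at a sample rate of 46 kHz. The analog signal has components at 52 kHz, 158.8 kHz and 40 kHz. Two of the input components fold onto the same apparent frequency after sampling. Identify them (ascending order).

40 kHz, 52 kHz

fs/2 = 23 kHz.
52 kHz mod fs = 6 kHz.
6 kHz ≤ fs/2 = 23 kHz, appears at 6 kHz.
158.8 kHz mod fs = 20.8 kHz.
20.8 kHz ≤ fs/2 = 23 kHz, appears at 20.8 kHz.
40 kHz > fs/2 = 23 kHz, folds to fs − 40 kHz = 6 kHz.
40 kHz and 52 kHz both map to 6 kHz.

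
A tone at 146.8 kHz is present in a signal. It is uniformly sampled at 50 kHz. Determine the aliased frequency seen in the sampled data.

3.2 kHz

146.8 kHz mod fs = 46.8 kHz.
46.8 kHz > fs/2 = 25 kHz, folds to fs − 46.8 kHz = 3.2 kHz.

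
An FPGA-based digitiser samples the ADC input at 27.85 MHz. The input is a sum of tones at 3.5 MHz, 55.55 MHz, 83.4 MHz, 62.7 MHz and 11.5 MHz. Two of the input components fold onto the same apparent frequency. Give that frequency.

0.15 MHz

fs/2 = 13.925 MHz.
3.5 MHz ≤ fs/2 = 13.925 MHz, passes unchanged.
55.55 MHz mod fs = 27.7 MHz.
27.7 MHz > fs/2 = 13.925 MHz, folds to fs − 27.7 MHz = 0.15 MHz.
83.4 MHz mod fs = 27.7 MHz.
27.7 MHz > fs/2 = 13.925 MHz, folds to fs − 27.7 MHz = 0.15 MHz.
62.7 MHz mod fs = 7 MHz.
7 MHz ≤ fs/2 = 13.925 MHz, appears at 7 MHz.
11.5 MHz ≤ fs/2 = 13.925 MHz, passes unchanged.
55.55 MHz and 83.4 MHz both map to 0.15 MHz.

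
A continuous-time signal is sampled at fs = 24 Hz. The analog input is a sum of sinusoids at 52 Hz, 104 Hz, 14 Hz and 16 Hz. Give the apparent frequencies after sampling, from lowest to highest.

fs/2 = 12 Hz.
52 Hz mod fs = 4 Hz.
4 Hz ≤ fs/2 = 12 Hz, appears at 4 Hz.
104 Hz mod fs = 8 Hz.
8 Hz ≤ fs/2 = 12 Hz, appears at 8 Hz.
14 Hz > fs/2 = 12 Hz, folds to fs − 14 Hz = 10 Hz.
16 Hz > fs/2 = 12 Hz, folds to fs − 16 Hz = 8 Hz.
Distinct values: {4 Hz, 8 Hz, 10 Hz}.

4 Hz, 8 Hz, 10 Hz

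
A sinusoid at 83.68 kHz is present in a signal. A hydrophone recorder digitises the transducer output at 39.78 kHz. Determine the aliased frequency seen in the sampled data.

83.68 kHz mod fs = 4.12 kHz.
4.12 kHz ≤ fs/2 = 19.89 kHz, appears at 4.12 kHz.

4.12 kHz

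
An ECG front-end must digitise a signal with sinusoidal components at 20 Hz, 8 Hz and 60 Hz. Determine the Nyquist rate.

Highest-frequency component: 60 Hz.
Nyquist rate = 2 × 60 Hz = 120 Hz.

120 Hz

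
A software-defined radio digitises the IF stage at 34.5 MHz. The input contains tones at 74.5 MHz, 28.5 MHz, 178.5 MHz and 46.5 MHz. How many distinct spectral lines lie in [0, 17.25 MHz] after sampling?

fs/2 = 17.25 MHz.
74.5 MHz mod fs = 5.5 MHz.
5.5 MHz ≤ fs/2 = 17.25 MHz, appears at 5.5 MHz.
28.5 MHz > fs/2 = 17.25 MHz, folds to fs − 28.5 MHz = 6 MHz.
178.5 MHz mod fs = 6 MHz.
6 MHz ≤ fs/2 = 17.25 MHz, appears at 6 MHz.
46.5 MHz mod fs = 12 MHz.
12 MHz ≤ fs/2 = 17.25 MHz, appears at 12 MHz.
Distinct values: {5.5 MHz, 6 MHz, 12 MHz} → 3.

3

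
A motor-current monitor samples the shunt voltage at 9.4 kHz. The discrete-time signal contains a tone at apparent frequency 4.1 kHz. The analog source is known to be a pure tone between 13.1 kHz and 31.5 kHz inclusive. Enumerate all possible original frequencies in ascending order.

13.5 kHz, 14.7 kHz, 22.9 kHz, 24.1 kHz

Frequencies that alias to 4.1 kHz are k·fs ± 4.1 kHz for integer k ≥ 0.
k=0: 4.1 kHz.
k=1: 5.3 kHz, 13.5 kHz.
k=2: 14.7 kHz, 22.9 kHz.
k=3: 24.1 kHz, 32.3 kHz.
k=4: 33.5 kHz, 41.7 kHz.
Within [13.1 kHz, 31.5 kHz]: 13.5 kHz, 14.7 kHz, 22.9 kHz, 24.1 kHz.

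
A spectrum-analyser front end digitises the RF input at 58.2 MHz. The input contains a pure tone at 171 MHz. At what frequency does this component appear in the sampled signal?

171 MHz mod fs = 54.6 MHz.
54.6 MHz > fs/2 = 29.1 MHz, folds to fs − 54.6 MHz = 3.6 MHz.

3.6 MHz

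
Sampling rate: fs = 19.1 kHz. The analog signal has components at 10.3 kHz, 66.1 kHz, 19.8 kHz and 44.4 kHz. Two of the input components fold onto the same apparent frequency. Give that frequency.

fs/2 = 9.55 kHz.
10.3 kHz > fs/2 = 9.55 kHz, folds to fs − 10.3 kHz = 8.8 kHz.
66.1 kHz mod fs = 8.8 kHz.
8.8 kHz ≤ fs/2 = 9.55 kHz, appears at 8.8 kHz.
19.8 kHz mod fs = 0.7 kHz.
0.7 kHz ≤ fs/2 = 9.55 kHz, appears at 0.7 kHz.
44.4 kHz mod fs = 6.2 kHz.
6.2 kHz ≤ fs/2 = 9.55 kHz, appears at 6.2 kHz.
10.3 kHz and 66.1 kHz both map to 8.8 kHz.

8.8 kHz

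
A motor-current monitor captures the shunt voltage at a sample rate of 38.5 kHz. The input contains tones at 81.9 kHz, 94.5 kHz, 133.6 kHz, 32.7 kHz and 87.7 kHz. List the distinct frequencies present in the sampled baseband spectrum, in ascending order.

fs/2 = 19.25 kHz.
81.9 kHz mod fs = 4.9 kHz.
4.9 kHz ≤ fs/2 = 19.25 kHz, appears at 4.9 kHz.
94.5 kHz mod fs = 17.5 kHz.
17.5 kHz ≤ fs/2 = 19.25 kHz, appears at 17.5 kHz.
133.6 kHz mod fs = 18.1 kHz.
18.1 kHz ≤ fs/2 = 19.25 kHz, appears at 18.1 kHz.
32.7 kHz > fs/2 = 19.25 kHz, folds to fs − 32.7 kHz = 5.8 kHz.
87.7 kHz mod fs = 10.7 kHz.
10.7 kHz ≤ fs/2 = 19.25 kHz, appears at 10.7 kHz.
Distinct values: {4.9 kHz, 5.8 kHz, 10.7 kHz, 17.5 kHz, 18.1 kHz}.

4.9 kHz, 5.8 kHz, 10.7 kHz, 17.5 kHz, 18.1 kHz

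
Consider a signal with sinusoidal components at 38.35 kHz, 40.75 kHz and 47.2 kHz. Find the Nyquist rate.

94.4 kHz

Highest-frequency component: 47.2 kHz.
Nyquist rate = 2 × 47.2 kHz = 94.4 kHz.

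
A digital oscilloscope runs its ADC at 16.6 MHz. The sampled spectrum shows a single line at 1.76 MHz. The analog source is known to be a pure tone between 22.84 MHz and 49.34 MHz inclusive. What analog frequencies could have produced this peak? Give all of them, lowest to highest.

31.44 MHz, 34.96 MHz, 48.04 MHz

Frequencies that alias to 1.76 MHz are k·fs ± 1.76 MHz for integer k ≥ 0.
k=0: 1.76 MHz.
k=1: 14.84 MHz, 18.36 MHz.
k=2: 31.44 MHz, 34.96 MHz.
k=3: 48.04 MHz, 51.56 MHz.
k=4: 64.64 MHz, 68.16 MHz.
Within [22.84 MHz, 49.34 MHz]: 31.44 MHz, 34.96 MHz, 48.04 MHz.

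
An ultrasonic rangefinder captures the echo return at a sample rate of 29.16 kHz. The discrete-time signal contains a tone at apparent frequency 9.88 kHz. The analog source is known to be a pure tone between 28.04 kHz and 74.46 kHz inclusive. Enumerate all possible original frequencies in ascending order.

Frequencies that alias to 9.88 kHz are k·fs ± 9.88 kHz for integer k ≥ 0.
k=0: 9.88 kHz.
k=1: 19.28 kHz, 39.04 kHz.
k=2: 48.44 kHz, 68.2 kHz.
k=3: 77.6 kHz, 97.36 kHz.
Within [28.04 kHz, 74.46 kHz]: 39.04 kHz, 48.44 kHz, 68.2 kHz.

39.04 kHz, 48.44 kHz, 68.2 kHz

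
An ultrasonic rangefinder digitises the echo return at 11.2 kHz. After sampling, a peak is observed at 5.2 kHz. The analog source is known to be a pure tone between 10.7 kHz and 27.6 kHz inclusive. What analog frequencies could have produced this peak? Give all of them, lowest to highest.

Frequencies that alias to 5.2 kHz are k·fs ± 5.2 kHz for integer k ≥ 0.
k=0: 5.2 kHz.
k=1: 6 kHz, 16.4 kHz.
k=2: 17.2 kHz, 27.6 kHz.
k=3: 28.4 kHz, 38.8 kHz.
Within [10.7 kHz, 27.6 kHz]: 16.4 kHz, 17.2 kHz, 27.6 kHz.

16.4 kHz, 17.2 kHz, 27.6 kHz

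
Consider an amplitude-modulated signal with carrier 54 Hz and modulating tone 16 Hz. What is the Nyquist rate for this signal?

AM sidebands sit at fc ± fm = 38 Hz and 70 Hz.
Highest-frequency component: 70 Hz.
Nyquist rate = 2 × 70 Hz = 140 Hz.

140 Hz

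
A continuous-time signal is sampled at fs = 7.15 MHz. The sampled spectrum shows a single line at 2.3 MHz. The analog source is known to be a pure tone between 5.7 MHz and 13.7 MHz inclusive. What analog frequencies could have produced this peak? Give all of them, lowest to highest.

9.45 MHz, 12 MHz

Frequencies that alias to 2.3 MHz are k·fs ± 2.3 MHz for integer k ≥ 0.
k=0: 2.3 MHz.
k=1: 4.85 MHz, 9.45 MHz.
k=2: 12 MHz, 16.6 MHz.
k=3: 19.15 MHz, 23.75 MHz.
Within [5.7 MHz, 13.7 MHz]: 9.45 MHz, 12 MHz.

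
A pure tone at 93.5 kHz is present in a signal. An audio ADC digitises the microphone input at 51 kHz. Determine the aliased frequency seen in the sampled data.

93.5 kHz mod fs = 42.5 kHz.
42.5 kHz > fs/2 = 25.5 kHz, folds to fs − 42.5 kHz = 8.5 kHz.

8.5 kHz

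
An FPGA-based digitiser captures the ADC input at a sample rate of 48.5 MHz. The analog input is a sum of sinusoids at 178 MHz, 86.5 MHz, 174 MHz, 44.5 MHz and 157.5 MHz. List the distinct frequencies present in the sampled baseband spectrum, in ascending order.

4 MHz, 10.5 MHz, 12 MHz, 16 MHz, 20 MHz

fs/2 = 24.25 MHz.
178 MHz mod fs = 32.5 MHz.
32.5 MHz > fs/2 = 24.25 MHz, folds to fs − 32.5 MHz = 16 MHz.
86.5 MHz mod fs = 38 MHz.
38 MHz > fs/2 = 24.25 MHz, folds to fs − 38 MHz = 10.5 MHz.
174 MHz mod fs = 28.5 MHz.
28.5 MHz > fs/2 = 24.25 MHz, folds to fs − 28.5 MHz = 20 MHz.
44.5 MHz > fs/2 = 24.25 MHz, folds to fs − 44.5 MHz = 4 MHz.
157.5 MHz mod fs = 12 MHz.
12 MHz ≤ fs/2 = 24.25 MHz, appears at 12 MHz.
Distinct values: {4 MHz, 10.5 MHz, 12 MHz, 16 MHz, 20 MHz}.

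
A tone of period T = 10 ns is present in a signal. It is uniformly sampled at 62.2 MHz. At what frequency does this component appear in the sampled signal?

T = 10 ns → f = 1/T = 100 MHz.
100 MHz mod fs = 37.8 MHz.
37.8 MHz > fs/2 = 31.1 MHz, folds to fs − 37.8 MHz = 24.4 MHz.

24.4 MHz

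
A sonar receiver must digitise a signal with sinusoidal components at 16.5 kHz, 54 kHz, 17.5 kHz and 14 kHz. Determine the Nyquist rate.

108 kHz

Highest-frequency component: 54 kHz.
Nyquist rate = 2 × 54 kHz = 108 kHz.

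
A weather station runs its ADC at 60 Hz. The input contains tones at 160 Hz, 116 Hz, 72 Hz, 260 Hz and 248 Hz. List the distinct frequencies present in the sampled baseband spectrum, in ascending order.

4 Hz, 8 Hz, 12 Hz, 20 Hz

fs/2 = 30 Hz.
160 Hz mod fs = 40 Hz.
40 Hz > fs/2 = 30 Hz, folds to fs − 40 Hz = 20 Hz.
116 Hz mod fs = 56 Hz.
56 Hz > fs/2 = 30 Hz, folds to fs − 56 Hz = 4 Hz.
72 Hz mod fs = 12 Hz.
12 Hz ≤ fs/2 = 30 Hz, appears at 12 Hz.
260 Hz mod fs = 20 Hz.
20 Hz ≤ fs/2 = 30 Hz, appears at 20 Hz.
248 Hz mod fs = 8 Hz.
8 Hz ≤ fs/2 = 30 Hz, appears at 8 Hz.
Distinct values: {4 Hz, 8 Hz, 12 Hz, 20 Hz}.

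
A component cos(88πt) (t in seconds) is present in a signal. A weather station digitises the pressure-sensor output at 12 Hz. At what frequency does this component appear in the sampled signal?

ω = 88π rad/s → f = ω/(2π) = 44 Hz.
44 Hz mod fs = 8 Hz.
8 Hz > fs/2 = 6 Hz, folds to fs − 8 Hz = 4 Hz.

4 Hz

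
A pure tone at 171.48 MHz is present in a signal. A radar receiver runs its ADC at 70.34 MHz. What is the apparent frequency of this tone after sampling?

171.48 MHz mod fs = 30.8 MHz.
30.8 MHz ≤ fs/2 = 35.17 MHz, appears at 30.8 MHz.

30.8 MHz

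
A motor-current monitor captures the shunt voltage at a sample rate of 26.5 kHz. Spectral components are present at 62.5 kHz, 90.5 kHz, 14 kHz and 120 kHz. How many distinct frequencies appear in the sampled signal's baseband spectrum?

3

fs/2 = 13.25 kHz.
62.5 kHz mod fs = 9.5 kHz.
9.5 kHz ≤ fs/2 = 13.25 kHz, appears at 9.5 kHz.
90.5 kHz mod fs = 11 kHz.
11 kHz ≤ fs/2 = 13.25 kHz, appears at 11 kHz.
14 kHz > fs/2 = 13.25 kHz, folds to fs − 14 kHz = 12.5 kHz.
120 kHz mod fs = 14 kHz.
14 kHz > fs/2 = 13.25 kHz, folds to fs − 14 kHz = 12.5 kHz.
Distinct values: {9.5 kHz, 11 kHz, 12.5 kHz} → 3.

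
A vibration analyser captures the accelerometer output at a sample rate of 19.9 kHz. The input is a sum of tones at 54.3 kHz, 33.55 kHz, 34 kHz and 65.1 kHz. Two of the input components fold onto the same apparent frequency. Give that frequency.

fs/2 = 9.95 kHz.
54.3 kHz mod fs = 14.5 kHz.
14.5 kHz > fs/2 = 9.95 kHz, folds to fs − 14.5 kHz = 5.4 kHz.
33.55 kHz mod fs = 13.65 kHz.
13.65 kHz > fs/2 = 9.95 kHz, folds to fs − 13.65 kHz = 6.25 kHz.
34 kHz mod fs = 14.1 kHz.
14.1 kHz > fs/2 = 9.95 kHz, folds to fs − 14.1 kHz = 5.8 kHz.
65.1 kHz mod fs = 5.4 kHz.
5.4 kHz ≤ fs/2 = 9.95 kHz, appears at 5.4 kHz.
54.3 kHz and 65.1 kHz both map to 5.4 kHz.

5.4 kHz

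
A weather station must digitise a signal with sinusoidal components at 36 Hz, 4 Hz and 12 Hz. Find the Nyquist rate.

Highest-frequency component: 36 Hz.
Nyquist rate = 2 × 36 Hz = 72 Hz.

72 Hz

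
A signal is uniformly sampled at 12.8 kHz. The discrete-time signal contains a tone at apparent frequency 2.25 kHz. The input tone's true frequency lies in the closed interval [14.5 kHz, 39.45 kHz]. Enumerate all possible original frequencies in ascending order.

15.05 kHz, 23.35 kHz, 27.85 kHz, 36.15 kHz

Frequencies that alias to 2.25 kHz are k·fs ± 2.25 kHz for integer k ≥ 0.
k=0: 2.25 kHz.
k=1: 10.55 kHz, 15.05 kHz.
k=2: 23.35 kHz, 27.85 kHz.
k=3: 36.15 kHz, 40.65 kHz.
k=4: 48.95 kHz, 53.45 kHz.
Within [14.5 kHz, 39.45 kHz]: 15.05 kHz, 23.35 kHz, 27.85 kHz, 36.15 kHz.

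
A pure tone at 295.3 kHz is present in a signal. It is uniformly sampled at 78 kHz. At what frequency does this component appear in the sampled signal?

16.7 kHz

295.3 kHz mod fs = 61.3 kHz.
61.3 kHz > fs/2 = 39 kHz, folds to fs − 61.3 kHz = 16.7 kHz.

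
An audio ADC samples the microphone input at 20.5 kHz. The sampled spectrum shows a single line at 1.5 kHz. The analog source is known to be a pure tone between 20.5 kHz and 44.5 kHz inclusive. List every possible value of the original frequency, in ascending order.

Frequencies that alias to 1.5 kHz are k·fs ± 1.5 kHz for integer k ≥ 0.
k=0: 1.5 kHz.
k=1: 19 kHz, 22 kHz.
k=2: 39.5 kHz, 42.5 kHz.
k=3: 60 kHz, 63 kHz.
Within [20.5 kHz, 44.5 kHz]: 22 kHz, 39.5 kHz, 42.5 kHz.

22 kHz, 39.5 kHz, 42.5 kHz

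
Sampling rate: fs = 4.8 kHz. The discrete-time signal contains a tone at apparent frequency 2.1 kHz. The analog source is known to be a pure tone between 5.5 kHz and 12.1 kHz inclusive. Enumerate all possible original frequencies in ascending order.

Frequencies that alias to 2.1 kHz are k·fs ± 2.1 kHz for integer k ≥ 0.
k=0: 2.1 kHz.
k=1: 2.7 kHz, 6.9 kHz.
k=2: 7.5 kHz, 11.7 kHz.
k=3: 12.3 kHz, 16.5 kHz.
Within [5.5 kHz, 12.1 kHz]: 6.9 kHz, 7.5 kHz, 11.7 kHz.

6.9 kHz, 7.5 kHz, 11.7 kHz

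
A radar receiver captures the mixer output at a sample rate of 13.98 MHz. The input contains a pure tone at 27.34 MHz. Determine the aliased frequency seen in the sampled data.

27.34 MHz mod fs = 13.36 MHz.
13.36 MHz > fs/2 = 6.99 MHz, folds to fs − 13.36 MHz = 0.62 MHz.

0.62 MHz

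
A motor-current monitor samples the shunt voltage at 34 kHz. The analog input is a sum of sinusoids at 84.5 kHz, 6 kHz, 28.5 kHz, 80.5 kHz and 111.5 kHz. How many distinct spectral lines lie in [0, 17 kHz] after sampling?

5

fs/2 = 17 kHz.
84.5 kHz mod fs = 16.5 kHz.
16.5 kHz ≤ fs/2 = 17 kHz, appears at 16.5 kHz.
6 kHz ≤ fs/2 = 17 kHz, passes unchanged.
28.5 kHz > fs/2 = 17 kHz, folds to fs − 28.5 kHz = 5.5 kHz.
80.5 kHz mod fs = 12.5 kHz.
12.5 kHz ≤ fs/2 = 17 kHz, appears at 12.5 kHz.
111.5 kHz mod fs = 9.5 kHz.
9.5 kHz ≤ fs/2 = 17 kHz, appears at 9.5 kHz.
Distinct values: {5.5 kHz, 6 kHz, 9.5 kHz, 12.5 kHz, 16.5 kHz} → 5.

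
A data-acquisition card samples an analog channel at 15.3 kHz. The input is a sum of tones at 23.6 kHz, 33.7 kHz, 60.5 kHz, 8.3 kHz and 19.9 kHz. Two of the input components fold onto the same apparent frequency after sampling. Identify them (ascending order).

fs/2 = 7.65 kHz.
23.6 kHz mod fs = 8.3 kHz.
8.3 kHz > fs/2 = 7.65 kHz, folds to fs − 8.3 kHz = 7 kHz.
33.7 kHz mod fs = 3.1 kHz.
3.1 kHz ≤ fs/2 = 7.65 kHz, appears at 3.1 kHz.
60.5 kHz mod fs = 14.6 kHz.
14.6 kHz > fs/2 = 7.65 kHz, folds to fs − 14.6 kHz = 0.7 kHz.
8.3 kHz > fs/2 = 7.65 kHz, folds to fs − 8.3 kHz = 7 kHz.
19.9 kHz mod fs = 4.6 kHz.
4.6 kHz ≤ fs/2 = 7.65 kHz, appears at 4.6 kHz.
8.3 kHz and 23.6 kHz both map to 7 kHz.

8.3 kHz, 23.6 kHz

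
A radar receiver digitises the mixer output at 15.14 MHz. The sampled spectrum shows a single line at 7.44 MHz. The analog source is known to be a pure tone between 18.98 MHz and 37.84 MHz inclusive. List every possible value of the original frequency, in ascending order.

Frequencies that alias to 7.44 MHz are k·fs ± 7.44 MHz for integer k ≥ 0.
k=0: 7.44 MHz.
k=1: 7.7 MHz, 22.58 MHz.
k=2: 22.84 MHz, 37.72 MHz.
k=3: 37.98 MHz, 52.86 MHz.
Within [18.98 MHz, 37.84 MHz]: 22.58 MHz, 22.84 MHz, 37.72 MHz.

22.58 MHz, 22.84 MHz, 37.72 MHz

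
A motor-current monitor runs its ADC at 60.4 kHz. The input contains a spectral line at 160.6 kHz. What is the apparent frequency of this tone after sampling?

20.6 kHz

160.6 kHz mod fs = 39.8 kHz.
39.8 kHz > fs/2 = 30.2 kHz, folds to fs − 39.8 kHz = 20.6 kHz.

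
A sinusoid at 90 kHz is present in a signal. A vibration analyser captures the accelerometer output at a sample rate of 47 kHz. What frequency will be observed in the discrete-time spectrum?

90 kHz mod fs = 43 kHz.
43 kHz > fs/2 = 23.5 kHz, folds to fs − 43 kHz = 4 kHz.

4 kHz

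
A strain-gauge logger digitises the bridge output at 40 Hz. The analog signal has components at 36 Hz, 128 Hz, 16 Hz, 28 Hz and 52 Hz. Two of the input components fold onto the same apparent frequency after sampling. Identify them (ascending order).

28 Hz, 52 Hz

fs/2 = 20 Hz.
36 Hz > fs/2 = 20 Hz, folds to fs − 36 Hz = 4 Hz.
128 Hz mod fs = 8 Hz.
8 Hz ≤ fs/2 = 20 Hz, appears at 8 Hz.
16 Hz ≤ fs/2 = 20 Hz, passes unchanged.
28 Hz > fs/2 = 20 Hz, folds to fs − 28 Hz = 12 Hz.
52 Hz mod fs = 12 Hz.
12 Hz ≤ fs/2 = 20 Hz, appears at 12 Hz.
28 Hz and 52 Hz both map to 12 Hz.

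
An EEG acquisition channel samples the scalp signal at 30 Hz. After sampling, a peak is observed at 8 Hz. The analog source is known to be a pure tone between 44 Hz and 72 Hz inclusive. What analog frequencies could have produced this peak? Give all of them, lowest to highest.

52 Hz, 68 Hz

Frequencies that alias to 8 Hz are k·fs ± 8 Hz for integer k ≥ 0.
k=0: 8 Hz.
k=1: 22 Hz, 38 Hz.
k=2: 52 Hz, 68 Hz.
k=3: 82 Hz, 98 Hz.
Within [44 Hz, 72 Hz]: 52 Hz, 68 Hz.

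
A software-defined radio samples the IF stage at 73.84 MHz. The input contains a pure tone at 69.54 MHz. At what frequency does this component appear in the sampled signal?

69.54 MHz > fs/2 = 36.92 MHz, folds to fs − 69.54 MHz = 4.3 MHz.

4.3 MHz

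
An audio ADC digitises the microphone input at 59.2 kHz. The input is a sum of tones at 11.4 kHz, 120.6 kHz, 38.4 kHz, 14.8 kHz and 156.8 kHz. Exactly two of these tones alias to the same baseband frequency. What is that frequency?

20.8 kHz

fs/2 = 29.6 kHz.
11.4 kHz ≤ fs/2 = 29.6 kHz, passes unchanged.
120.6 kHz mod fs = 2.2 kHz.
2.2 kHz ≤ fs/2 = 29.6 kHz, appears at 2.2 kHz.
38.4 kHz > fs/2 = 29.6 kHz, folds to fs − 38.4 kHz = 20.8 kHz.
14.8 kHz ≤ fs/2 = 29.6 kHz, passes unchanged.
156.8 kHz mod fs = 38.4 kHz.
38.4 kHz > fs/2 = 29.6 kHz, folds to fs − 38.4 kHz = 20.8 kHz.
38.4 kHz and 156.8 kHz both map to 20.8 kHz.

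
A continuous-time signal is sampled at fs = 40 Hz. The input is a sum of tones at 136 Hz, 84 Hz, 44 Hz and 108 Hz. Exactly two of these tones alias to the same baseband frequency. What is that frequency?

4 Hz

fs/2 = 20 Hz.
136 Hz mod fs = 16 Hz.
16 Hz ≤ fs/2 = 20 Hz, appears at 16 Hz.
84 Hz mod fs = 4 Hz.
4 Hz ≤ fs/2 = 20 Hz, appears at 4 Hz.
44 Hz mod fs = 4 Hz.
4 Hz ≤ fs/2 = 20 Hz, appears at 4 Hz.
108 Hz mod fs = 28 Hz.
28 Hz > fs/2 = 20 Hz, folds to fs − 28 Hz = 12 Hz.
44 Hz and 84 Hz both map to 4 Hz.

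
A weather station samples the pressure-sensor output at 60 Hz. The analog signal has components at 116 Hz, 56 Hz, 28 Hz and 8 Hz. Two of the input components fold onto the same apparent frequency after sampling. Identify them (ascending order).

56 Hz, 116 Hz

fs/2 = 30 Hz.
116 Hz mod fs = 56 Hz.
56 Hz > fs/2 = 30 Hz, folds to fs − 56 Hz = 4 Hz.
56 Hz > fs/2 = 30 Hz, folds to fs − 56 Hz = 4 Hz.
28 Hz ≤ fs/2 = 30 Hz, passes unchanged.
8 Hz ≤ fs/2 = 30 Hz, passes unchanged.
56 Hz and 116 Hz both map to 4 Hz.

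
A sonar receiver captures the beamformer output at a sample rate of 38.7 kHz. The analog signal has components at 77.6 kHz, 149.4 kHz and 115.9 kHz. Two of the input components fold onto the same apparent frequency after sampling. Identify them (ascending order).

fs/2 = 19.35 kHz.
77.6 kHz mod fs = 0.2 kHz.
0.2 kHz ≤ fs/2 = 19.35 kHz, appears at 0.2 kHz.
149.4 kHz mod fs = 33.3 kHz.
33.3 kHz > fs/2 = 19.35 kHz, folds to fs − 33.3 kHz = 5.4 kHz.
115.9 kHz mod fs = 38.5 kHz.
38.5 kHz > fs/2 = 19.35 kHz, folds to fs − 38.5 kHz = 0.2 kHz.
77.6 kHz and 115.9 kHz both map to 0.2 kHz.

77.6 kHz, 115.9 kHz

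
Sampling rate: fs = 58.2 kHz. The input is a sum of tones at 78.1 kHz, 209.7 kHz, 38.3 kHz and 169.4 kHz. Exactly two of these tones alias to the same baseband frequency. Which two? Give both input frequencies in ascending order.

fs/2 = 29.1 kHz.
78.1 kHz mod fs = 19.9 kHz.
19.9 kHz ≤ fs/2 = 29.1 kHz, appears at 19.9 kHz.
209.7 kHz mod fs = 35.1 kHz.
35.1 kHz > fs/2 = 29.1 kHz, folds to fs − 35.1 kHz = 23.1 kHz.
38.3 kHz > fs/2 = 29.1 kHz, folds to fs − 38.3 kHz = 19.9 kHz.
169.4 kHz mod fs = 53 kHz.
53 kHz > fs/2 = 29.1 kHz, folds to fs − 53 kHz = 5.2 kHz.
38.3 kHz and 78.1 kHz both map to 19.9 kHz.

38.3 kHz, 78.1 kHz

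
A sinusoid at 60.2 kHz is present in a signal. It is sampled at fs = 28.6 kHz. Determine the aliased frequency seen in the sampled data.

3 kHz

60.2 kHz mod fs = 3 kHz.
3 kHz ≤ fs/2 = 14.3 kHz, appears at 3 kHz.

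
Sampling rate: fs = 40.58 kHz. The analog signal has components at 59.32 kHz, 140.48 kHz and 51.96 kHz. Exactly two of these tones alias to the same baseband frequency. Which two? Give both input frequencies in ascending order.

59.32 kHz, 140.48 kHz

fs/2 = 20.29 kHz.
59.32 kHz mod fs = 18.74 kHz.
18.74 kHz ≤ fs/2 = 20.29 kHz, appears at 18.74 kHz.
140.48 kHz mod fs = 18.74 kHz.
18.74 kHz ≤ fs/2 = 20.29 kHz, appears at 18.74 kHz.
51.96 kHz mod fs = 11.38 kHz.
11.38 kHz ≤ fs/2 = 20.29 kHz, appears at 11.38 kHz.
59.32 kHz and 140.48 kHz both map to 18.74 kHz.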